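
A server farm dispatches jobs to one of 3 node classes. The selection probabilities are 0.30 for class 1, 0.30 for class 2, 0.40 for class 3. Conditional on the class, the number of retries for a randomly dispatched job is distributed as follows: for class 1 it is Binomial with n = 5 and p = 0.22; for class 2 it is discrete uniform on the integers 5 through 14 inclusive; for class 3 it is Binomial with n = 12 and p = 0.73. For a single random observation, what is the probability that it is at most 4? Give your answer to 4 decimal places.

Conditional on each class, P(X ≤ 4): 1: 0.999485; 2: 0; 3: 0.00470021.
By total probability, P(X ≤ 4) = 0.3·0.999485 + 0.3·0 + 0.4·0.00470021 = 0.301725.

0.3017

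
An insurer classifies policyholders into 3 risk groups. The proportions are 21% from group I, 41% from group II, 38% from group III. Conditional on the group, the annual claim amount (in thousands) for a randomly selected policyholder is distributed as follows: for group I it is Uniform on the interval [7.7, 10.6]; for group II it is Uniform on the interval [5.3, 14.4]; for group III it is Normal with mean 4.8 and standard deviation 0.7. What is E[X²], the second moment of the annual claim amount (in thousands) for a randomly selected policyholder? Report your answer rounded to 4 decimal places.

69.2789

For each component E[X²] = Var + (mean)², giving I: 84.4233; II: 103.923; III: 23.53.
Overall E[X²] = 0.21·84.4233 + 0.41·103.923 + 0.38·23.53 = 69.2789.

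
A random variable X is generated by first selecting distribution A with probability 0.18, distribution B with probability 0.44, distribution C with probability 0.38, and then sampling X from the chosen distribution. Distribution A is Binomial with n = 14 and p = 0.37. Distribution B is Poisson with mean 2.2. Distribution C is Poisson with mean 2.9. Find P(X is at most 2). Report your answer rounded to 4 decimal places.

Conditional on each component, P(X ≤ 2): A: 0.0630091; B: 0.622714; C: 0.445963.
By total probability, P(X ≤ 2) = 0.18·0.0630091 + 0.44·0.622714 + 0.38·0.445963 = 0.454802.

0.4548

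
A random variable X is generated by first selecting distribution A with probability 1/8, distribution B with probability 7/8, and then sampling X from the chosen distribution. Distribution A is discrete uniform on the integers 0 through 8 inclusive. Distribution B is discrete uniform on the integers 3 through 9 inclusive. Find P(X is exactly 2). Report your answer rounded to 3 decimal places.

0.014

Conditional on each component, P(X = 2): A: 0.111111; B: 0.
By total probability, P(X = 2) = 0.125·0.111111 + 0.875·0 = 0.0138889.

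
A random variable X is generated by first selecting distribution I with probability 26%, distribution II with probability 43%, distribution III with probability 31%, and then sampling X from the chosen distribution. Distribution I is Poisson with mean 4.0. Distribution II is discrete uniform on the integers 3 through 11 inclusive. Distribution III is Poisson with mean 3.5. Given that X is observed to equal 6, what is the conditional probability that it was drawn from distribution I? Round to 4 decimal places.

Likelihoods P(X=6 | ·): I: 0.104196; II: 0.111111; III: 0.0770983.
Posterior ∝ prior × likelihood. Numerator for I: 0.26·0.104196 = 0.0270909.
Normalizing constant: 0.26·0.104196 + 0.43·0.111111 + 0.31·0.0770983 = 0.0987691.
P(I | observation) = 0.0270909 / 0.0987691 = 0.274285.

0.2743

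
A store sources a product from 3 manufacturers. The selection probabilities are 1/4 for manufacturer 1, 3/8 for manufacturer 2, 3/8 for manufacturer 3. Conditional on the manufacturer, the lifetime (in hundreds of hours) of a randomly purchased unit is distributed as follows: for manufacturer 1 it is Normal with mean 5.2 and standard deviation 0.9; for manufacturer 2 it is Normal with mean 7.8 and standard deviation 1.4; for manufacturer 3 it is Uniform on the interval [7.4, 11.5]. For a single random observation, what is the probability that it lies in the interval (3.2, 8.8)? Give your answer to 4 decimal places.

Conditional on each manufacturer, P(3.2 < X < 8.8): 1: 0.986834; 2: 0.761966; 3: 0.341463.
By total probability, P(3.2 < X < 8.8) = 0.25·0.986834 + 0.375·0.761966 + 0.375·0.341463 = 0.660495.

0.6605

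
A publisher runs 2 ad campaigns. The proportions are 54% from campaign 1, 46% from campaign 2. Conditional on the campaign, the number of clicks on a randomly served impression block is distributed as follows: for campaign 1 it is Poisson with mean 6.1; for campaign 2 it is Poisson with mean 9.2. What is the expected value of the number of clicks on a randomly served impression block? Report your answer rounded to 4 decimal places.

Component means — 1: 6.1; 2: 9.2.
E[X] = 0.54·6.1 + 0.46·9.2 = 7.526.

7.5260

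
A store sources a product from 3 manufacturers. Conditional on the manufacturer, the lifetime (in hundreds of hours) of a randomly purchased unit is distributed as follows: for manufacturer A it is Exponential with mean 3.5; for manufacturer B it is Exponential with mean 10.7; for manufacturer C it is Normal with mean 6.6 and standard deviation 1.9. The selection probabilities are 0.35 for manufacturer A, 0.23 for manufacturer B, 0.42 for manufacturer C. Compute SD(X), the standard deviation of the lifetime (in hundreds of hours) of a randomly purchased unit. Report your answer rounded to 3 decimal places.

6.273

Per component, A: μ=3.5, E[X²]=24.5; B: μ=10.7, E[X²]=228.98; C: μ=6.6, E[X²]=47.17.
E[X] = 0.35·3.5 + 0.23·10.7 + 0.42·6.6 = 6.458.
E[X²] = 0.35·24.5 + 0.23·228.98 + 0.42·47.17 = 81.0518.
Var(X) = E[X²] − (E[X])² = 81.0518 − 41.7058 = 39.346.
SD(X) = √39.346 = 6.27264.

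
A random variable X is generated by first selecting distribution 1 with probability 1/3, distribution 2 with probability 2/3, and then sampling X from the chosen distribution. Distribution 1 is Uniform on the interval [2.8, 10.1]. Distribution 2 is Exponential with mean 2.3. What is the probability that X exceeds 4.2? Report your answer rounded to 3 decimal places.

0.377

Conditional on each component, P(X > 4.2): 1: 0.808219; 2: 0.161043.
By total probability, P(X > 4.2) = 0.333333·0.808219 + 0.666667·0.161043 = 0.376768.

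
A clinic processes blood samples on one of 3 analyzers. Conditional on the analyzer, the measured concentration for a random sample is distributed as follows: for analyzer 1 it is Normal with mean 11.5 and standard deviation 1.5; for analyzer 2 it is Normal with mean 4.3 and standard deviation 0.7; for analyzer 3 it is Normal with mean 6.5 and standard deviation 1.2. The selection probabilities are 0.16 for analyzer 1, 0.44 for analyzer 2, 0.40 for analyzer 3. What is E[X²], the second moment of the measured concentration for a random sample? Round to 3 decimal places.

For each component E[X²] = Var + (mean)², giving 1: 134.5; 2: 18.98; 3: 43.69.
Overall E[X²] = 0.16·134.5 + 0.44·18.98 + 0.4·43.69 = 47.3472.

47.347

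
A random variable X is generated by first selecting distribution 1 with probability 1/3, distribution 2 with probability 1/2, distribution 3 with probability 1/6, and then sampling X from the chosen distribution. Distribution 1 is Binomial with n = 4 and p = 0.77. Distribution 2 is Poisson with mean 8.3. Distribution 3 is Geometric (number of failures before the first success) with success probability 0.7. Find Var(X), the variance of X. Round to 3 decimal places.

Per component, 1: μ=3.08, E[X²]=10.1948; 2: μ=8.3, E[X²]=77.19; 3: μ=0.428571, E[X²]=0.795918.
E[X] = 0.333333·3.08 + 0.5·8.3 + 0.166667·0.428571 = 5.2481.
E[X²] = 0.333333·10.1948 + 0.5·77.19 + 0.166667·0.795918 = 42.1259.
Var(X) = E[X²] − (E[X])² = 42.1259 − 27.5425 = 14.5834.

14.583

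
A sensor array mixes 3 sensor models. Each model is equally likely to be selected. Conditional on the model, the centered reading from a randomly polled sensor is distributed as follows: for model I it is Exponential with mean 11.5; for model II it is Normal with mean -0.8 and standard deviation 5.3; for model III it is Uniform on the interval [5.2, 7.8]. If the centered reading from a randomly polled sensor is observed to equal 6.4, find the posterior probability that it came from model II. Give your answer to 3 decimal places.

0.064

Likelihoods f(6.4 | ·): I: 0.0498434; II: 0.029915; III: 0.384615.
Posterior ∝ prior × likelihood. Numerator for II: 0.333333·0.029915 = 0.00997168.
Normalizing constant: 0.333333·0.0498434 + 0.333333·0.029915 + 0.333333·0.384615 = 0.154791.
P(II | observation) = 0.00997168 / 0.154791 = 0.0644202.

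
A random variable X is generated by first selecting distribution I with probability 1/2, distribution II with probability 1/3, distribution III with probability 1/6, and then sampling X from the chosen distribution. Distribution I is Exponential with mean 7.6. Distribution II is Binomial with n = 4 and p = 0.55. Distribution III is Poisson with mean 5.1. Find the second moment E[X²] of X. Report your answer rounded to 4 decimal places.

64.8883

For each component E[X²] = Var + (mean)², giving I: 115.52; II: 5.83; III: 31.11.
Overall E[X²] = 0.5·115.52 + 0.333333·5.83 + 0.166667·31.11 = 64.8883.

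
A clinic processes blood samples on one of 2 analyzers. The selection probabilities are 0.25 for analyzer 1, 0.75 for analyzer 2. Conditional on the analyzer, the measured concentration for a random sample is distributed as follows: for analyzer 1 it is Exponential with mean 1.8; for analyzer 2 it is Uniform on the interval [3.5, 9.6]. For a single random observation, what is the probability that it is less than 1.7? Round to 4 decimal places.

0.1528

Conditional on each analyzer, P(X < 1.7): 1: 0.611104; 2: 0.
By total probability, P(X < 1.7) = 0.25·0.611104 + 0.75·0 = 0.152776.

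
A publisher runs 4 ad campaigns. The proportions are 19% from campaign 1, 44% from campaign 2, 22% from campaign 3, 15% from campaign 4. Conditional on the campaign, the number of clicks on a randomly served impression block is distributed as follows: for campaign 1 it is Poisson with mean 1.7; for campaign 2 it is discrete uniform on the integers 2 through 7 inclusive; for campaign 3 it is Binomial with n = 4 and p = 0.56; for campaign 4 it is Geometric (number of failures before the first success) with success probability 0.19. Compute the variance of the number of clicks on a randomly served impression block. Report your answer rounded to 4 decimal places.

Per component, 1: μ=1.7, E[X²]=4.59; 2: μ=4.5, E[X²]=23.1667; 3: μ=2.24, E[X²]=6.0032; 4: μ=4.26316, E[X²]=40.6122.
E[X] = 0.19·1.7 + 0.44·4.5 + 0.22·2.24 + 0.15·4.26316 = 3.43527.
E[X²] = 0.19·4.59 + 0.44·23.1667 + 0.22·6.0032 + 0.15·40.6122 = 18.478.
Var(X) = E[X²] − (E[X])² = 18.478 − 11.8011 = 6.67686.

6.6769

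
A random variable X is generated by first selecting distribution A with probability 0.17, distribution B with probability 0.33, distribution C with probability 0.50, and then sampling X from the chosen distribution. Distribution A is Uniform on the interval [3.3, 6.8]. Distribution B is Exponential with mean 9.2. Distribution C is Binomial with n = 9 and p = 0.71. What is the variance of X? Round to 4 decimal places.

31.4530

Per component, A: μ=5.05, E[X²]=26.5233; B: μ=9.2, E[X²]=169.28; C: μ=6.39, E[X²]=42.6852.
E[X] = 0.17·5.05 + 0.33·9.2 + 0.5·6.39 = 7.0895.
E[X²] = 0.17·26.5233 + 0.33·169.28 + 0.5·42.6852 = 81.714.
Var(X) = E[X²] − (E[X])² = 81.714 − 50.261 = 31.453.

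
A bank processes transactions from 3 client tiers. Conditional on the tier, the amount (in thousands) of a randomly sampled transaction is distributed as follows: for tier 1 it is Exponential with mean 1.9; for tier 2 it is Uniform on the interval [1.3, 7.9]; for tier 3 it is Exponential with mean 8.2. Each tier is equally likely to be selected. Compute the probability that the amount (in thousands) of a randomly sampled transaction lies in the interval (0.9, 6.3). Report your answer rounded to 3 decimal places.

Conditional on each tier, P(0.9 < X < 6.3): 1: 0.586398; 2: 0.757576; 3: 0.432248.
By total probability, P(0.9 < X < 6.3) = 0.333333·0.586398 + 0.333333·0.757576 + 0.333333·0.432248 = 0.592074.

0.592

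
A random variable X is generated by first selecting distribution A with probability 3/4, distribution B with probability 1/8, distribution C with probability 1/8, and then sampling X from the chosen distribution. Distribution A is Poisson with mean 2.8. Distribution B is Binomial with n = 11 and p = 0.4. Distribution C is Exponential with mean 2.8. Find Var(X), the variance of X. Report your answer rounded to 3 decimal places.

Per component, A: μ=2.8, E[X²]=10.64; B: μ=4.4, E[X²]=22; C: μ=2.8, E[X²]=15.68.
E[X] = 0.75·2.8 + 0.125·4.4 + 0.125·2.8 = 3.
E[X²] = 0.75·10.64 + 0.125·22 + 0.125·15.68 = 12.69.
Var(X) = E[X²] − (E[X])² = 12.69 − 9 = 3.69.

3.690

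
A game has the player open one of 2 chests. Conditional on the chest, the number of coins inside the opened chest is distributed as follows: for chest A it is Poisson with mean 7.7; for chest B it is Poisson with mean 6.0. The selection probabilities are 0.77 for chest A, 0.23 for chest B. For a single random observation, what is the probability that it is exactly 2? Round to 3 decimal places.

Conditional on each chest, P(X = 2): A: 0.0134241; B: 0.0446175.
By total probability, P(X = 2) = 0.77·0.0134241 + 0.23·0.0446175 = 0.0205986.

0.021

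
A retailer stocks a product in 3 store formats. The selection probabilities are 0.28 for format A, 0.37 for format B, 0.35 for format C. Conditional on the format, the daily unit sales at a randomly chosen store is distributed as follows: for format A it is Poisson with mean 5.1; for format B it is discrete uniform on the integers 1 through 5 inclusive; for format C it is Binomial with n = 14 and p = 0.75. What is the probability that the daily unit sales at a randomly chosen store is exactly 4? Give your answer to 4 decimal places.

0.1222

Conditional on each format, P(X = 4): A: 0.171857; B: 0.2; C: 0.00030205.
By total probability, P(X = 4) = 0.28·0.171857 + 0.37·0.2 + 0.35·0.00030205 = 0.122226.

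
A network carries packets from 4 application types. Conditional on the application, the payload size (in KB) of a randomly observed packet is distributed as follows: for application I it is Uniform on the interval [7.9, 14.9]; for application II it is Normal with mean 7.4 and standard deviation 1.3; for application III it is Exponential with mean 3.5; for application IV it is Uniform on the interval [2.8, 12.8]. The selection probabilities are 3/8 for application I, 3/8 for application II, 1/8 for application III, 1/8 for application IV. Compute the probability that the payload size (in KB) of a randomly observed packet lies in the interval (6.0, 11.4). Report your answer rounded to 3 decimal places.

Conditional on each application, P(6.0 < X < 11.4): I: 0.5; II: 0.858197; III: 0.141594; IV: 0.54.
By total probability, P(6.0 < X < 11.4) = 0.375·0.5 + 0.375·0.858197 + 0.125·0.141594 + 0.125·0.54 = 0.594523.

0.595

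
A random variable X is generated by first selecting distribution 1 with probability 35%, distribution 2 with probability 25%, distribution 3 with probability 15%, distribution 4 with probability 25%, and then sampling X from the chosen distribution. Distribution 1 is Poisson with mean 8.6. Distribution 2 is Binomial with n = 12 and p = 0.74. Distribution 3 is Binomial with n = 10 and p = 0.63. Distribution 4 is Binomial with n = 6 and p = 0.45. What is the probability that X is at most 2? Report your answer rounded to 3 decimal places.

Conditional on each component, P(X ≤ 2): 1: 0.00857565; 2: 5.43747e-05; 3: 0.00714031; 4: 0.441518.
By total probability, P(X ≤ 2) = 0.35·0.00857565 + 0.25·5.43747e-05 + 0.15·0.00714031 + 0.25·0.441518 = 0.114466.

0.114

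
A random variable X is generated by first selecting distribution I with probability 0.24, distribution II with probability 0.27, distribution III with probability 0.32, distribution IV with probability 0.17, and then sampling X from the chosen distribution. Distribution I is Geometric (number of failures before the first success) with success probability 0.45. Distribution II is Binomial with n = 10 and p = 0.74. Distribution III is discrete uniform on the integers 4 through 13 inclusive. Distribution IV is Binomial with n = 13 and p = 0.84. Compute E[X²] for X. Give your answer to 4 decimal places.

62.6440

For each component E[X²] = Var + (mean)², giving I: 4.20988; II: 56.684; III: 80.5; IV: 120.994.
Overall E[X²] = 0.24·4.20988 + 0.27·56.684 + 0.32·80.5 + 0.17·120.994 = 62.644.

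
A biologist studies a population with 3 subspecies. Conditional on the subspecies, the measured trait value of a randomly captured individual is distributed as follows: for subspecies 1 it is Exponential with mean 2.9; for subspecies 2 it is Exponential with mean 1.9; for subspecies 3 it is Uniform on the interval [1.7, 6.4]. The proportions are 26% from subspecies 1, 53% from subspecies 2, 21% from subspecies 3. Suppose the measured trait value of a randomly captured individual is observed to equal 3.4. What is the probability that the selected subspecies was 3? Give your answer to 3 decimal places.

0.375

Likelihoods f(3.4 | ·): 1: 0.106765; 2: 0.08792; 3: 0.212766.
Posterior ∝ prior × likelihood. Numerator for 3: 0.21·0.212766 = 0.0446809.
Normalizing constant: 0.26·0.106765 + 0.53·0.08792 + 0.21·0.212766 = 0.119037.
P(3 | observation) = 0.0446809 / 0.119037 = 0.375351.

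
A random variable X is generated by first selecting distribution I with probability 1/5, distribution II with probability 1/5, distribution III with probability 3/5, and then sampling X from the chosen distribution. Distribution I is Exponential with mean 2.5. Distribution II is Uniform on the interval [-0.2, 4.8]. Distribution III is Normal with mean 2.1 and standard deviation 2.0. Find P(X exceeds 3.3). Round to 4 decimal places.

Conditional on each component, P(X > 3.3): I: 0.267135; II: 0.3; III: 0.274253.
By total probability, P(X > 3.3) = 0.2·0.267135 + 0.2·0.3 + 0.6·0.274253 = 0.277979.

0.2780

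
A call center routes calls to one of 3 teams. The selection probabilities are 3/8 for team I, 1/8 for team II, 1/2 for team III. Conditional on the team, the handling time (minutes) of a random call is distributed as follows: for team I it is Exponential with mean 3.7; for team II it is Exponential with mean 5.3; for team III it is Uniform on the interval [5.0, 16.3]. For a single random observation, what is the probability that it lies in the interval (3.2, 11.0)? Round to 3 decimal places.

0.457

Conditional on each team, P(3.2 < X < 11.0): I: 0.369957; II: 0.421247; III: 0.530973.
By total probability, P(3.2 < X < 11.0) = 0.375·0.369957 + 0.125·0.421247 + 0.5·0.530973 = 0.456877.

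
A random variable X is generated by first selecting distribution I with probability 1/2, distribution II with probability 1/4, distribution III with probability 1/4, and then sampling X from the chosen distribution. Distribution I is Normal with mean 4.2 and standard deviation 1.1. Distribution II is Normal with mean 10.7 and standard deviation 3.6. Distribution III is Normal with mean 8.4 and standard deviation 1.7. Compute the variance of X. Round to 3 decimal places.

12.384

Per component, I: μ=4.2, E[X²]=18.85; II: μ=10.7, E[X²]=127.45; III: μ=8.4, E[X²]=73.45.
E[X] = 0.5·4.2 + 0.25·10.7 + 0.25·8.4 = 6.875.
E[X²] = 0.5·18.85 + 0.25·127.45 + 0.25·73.45 = 59.65.
Var(X) = E[X²] − (E[X])² = 59.65 − 47.2656 = 12.3844.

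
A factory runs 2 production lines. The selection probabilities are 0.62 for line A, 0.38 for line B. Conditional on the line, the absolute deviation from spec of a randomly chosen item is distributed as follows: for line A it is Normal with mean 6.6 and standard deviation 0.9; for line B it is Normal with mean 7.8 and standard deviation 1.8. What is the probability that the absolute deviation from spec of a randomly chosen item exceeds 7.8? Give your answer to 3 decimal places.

Conditional on each line, P(X > 7.8): A: 0.0912112; B: 0.5.
By total probability, P(X > 7.8) = 0.62·0.0912112 + 0.38·0.5 = 0.246551.

0.247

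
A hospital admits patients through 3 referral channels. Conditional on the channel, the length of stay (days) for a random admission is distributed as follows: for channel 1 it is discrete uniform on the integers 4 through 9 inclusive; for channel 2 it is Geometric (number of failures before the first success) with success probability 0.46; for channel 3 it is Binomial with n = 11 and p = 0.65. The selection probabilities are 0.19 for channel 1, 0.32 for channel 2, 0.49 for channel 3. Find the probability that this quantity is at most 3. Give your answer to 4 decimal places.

0.2988

Conditional on each channel, P(X ≤ 3): 1: 0; 2: 0.914969; 3: 0.0122423.
By total probability, P(X ≤ 3) = 0.19·0 + 0.32·0.914969 + 0.49·0.0122423 = 0.298789.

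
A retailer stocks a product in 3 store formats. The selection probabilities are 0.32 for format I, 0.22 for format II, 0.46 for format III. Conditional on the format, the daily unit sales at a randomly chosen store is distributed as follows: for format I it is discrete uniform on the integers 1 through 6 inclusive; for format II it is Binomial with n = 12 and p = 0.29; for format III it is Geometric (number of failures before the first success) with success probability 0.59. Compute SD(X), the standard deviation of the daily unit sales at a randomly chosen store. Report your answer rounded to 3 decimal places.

Per component, I: μ=3.5, E[X²]=15.1667; II: μ=3.48, E[X²]=14.5812; III: μ=0.694915, E[X²]=1.66073.
E[X] = 0.32·3.5 + 0.22·3.48 + 0.46·0.694915 = 2.20526.
E[X²] = 0.32·15.1667 + 0.22·14.5812 + 0.46·1.66073 = 8.82513.
Var(X) = E[X²] − (E[X])² = 8.82513 − 4.86318 = 3.96196.
SD(X) = √3.96196 = 1.99047.

1.990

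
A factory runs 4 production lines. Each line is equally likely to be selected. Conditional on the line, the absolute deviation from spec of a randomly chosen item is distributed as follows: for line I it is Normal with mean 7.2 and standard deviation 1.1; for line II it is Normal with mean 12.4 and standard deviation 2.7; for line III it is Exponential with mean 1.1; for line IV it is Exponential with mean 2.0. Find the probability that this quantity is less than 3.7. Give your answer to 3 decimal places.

0.452

Conditional on each line, P(X < 3.7): I: 0.000731768; II: 0.000636002; III: 0.965391; IV: 0.842763.
By total probability, P(X < 3.7) = 0.25·0.000731768 + 0.25·0.000636002 + 0.25·0.965391 + 0.25·0.842763 = 0.45238.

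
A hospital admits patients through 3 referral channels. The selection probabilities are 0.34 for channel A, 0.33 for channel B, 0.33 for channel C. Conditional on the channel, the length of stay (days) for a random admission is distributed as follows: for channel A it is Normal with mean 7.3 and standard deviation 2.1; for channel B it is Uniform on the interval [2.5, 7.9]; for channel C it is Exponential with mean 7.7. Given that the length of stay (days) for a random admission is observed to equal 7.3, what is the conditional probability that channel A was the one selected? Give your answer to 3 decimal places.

0.454

Likelihoods f(7.3 | ·): A: 0.189973; B: 0.185185; C: 0.050324.
Posterior ∝ prior × likelihood. Numerator for A: 0.34·0.189973 = 0.0645907.
Normalizing constant: 0.34·0.189973 + 0.33·0.185185 + 0.33·0.050324 = 0.142309.
P(A | observation) = 0.0645907 / 0.142309 = 0.453877.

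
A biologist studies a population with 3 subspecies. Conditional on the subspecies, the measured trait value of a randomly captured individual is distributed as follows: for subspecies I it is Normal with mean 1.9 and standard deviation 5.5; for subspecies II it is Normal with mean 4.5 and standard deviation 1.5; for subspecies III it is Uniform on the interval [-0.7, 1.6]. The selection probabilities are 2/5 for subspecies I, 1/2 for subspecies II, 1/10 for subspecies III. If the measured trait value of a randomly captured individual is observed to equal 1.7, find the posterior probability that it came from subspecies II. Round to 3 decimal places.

0.445

Likelihoods f(1.7 | ·): I: 0.072487; II: 0.0465781; III: 0.
Posterior ∝ prior × likelihood. Numerator for II: 0.5·0.0465781 = 0.023289.
Normalizing constant: 0.4·0.072487 + 0.5·0.0465781 + 0.1·0 = 0.0522838.
P(II | observation) = 0.023289 / 0.0522838 = 0.445435.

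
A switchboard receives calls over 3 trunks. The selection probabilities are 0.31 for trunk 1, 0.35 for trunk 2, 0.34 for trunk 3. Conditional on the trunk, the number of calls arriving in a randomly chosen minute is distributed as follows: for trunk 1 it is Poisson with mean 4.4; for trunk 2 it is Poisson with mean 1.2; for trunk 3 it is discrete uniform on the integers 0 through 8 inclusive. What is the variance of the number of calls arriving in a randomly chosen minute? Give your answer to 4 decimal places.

6.1115

Per component, 1: μ=4.4, E[X²]=23.76; 2: μ=1.2, E[X²]=2.64; 3: μ=4, E[X²]=22.6667.
E[X] = 0.31·4.4 + 0.35·1.2 + 0.34·4 = 3.144.
E[X²] = 0.31·23.76 + 0.35·2.64 + 0.34·22.6667 = 15.9963.
Var(X) = E[X²] − (E[X])² = 15.9963 − 9.88474 = 6.11153.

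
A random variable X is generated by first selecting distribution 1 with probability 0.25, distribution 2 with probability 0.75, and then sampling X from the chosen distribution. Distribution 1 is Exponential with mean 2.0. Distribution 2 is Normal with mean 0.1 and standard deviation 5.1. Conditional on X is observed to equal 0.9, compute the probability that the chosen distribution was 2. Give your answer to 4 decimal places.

0.4210

Likelihoods f(0.9 | ·): 1: 0.318814; 2: 0.0772675.
Posterior ∝ prior × likelihood. Numerator for 2: 0.75·0.0772675 = 0.0579506.
Normalizing constant: 0.25·0.318814 + 0.75·0.0772675 = 0.137654.
P(2 | observation) = 0.0579506 / 0.137654 = 0.420987.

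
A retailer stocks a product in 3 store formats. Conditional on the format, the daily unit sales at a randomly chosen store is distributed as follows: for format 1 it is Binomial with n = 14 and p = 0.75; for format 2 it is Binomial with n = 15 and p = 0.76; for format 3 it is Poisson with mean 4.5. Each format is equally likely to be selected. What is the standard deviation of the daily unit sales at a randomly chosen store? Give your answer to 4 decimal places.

3.5591

Per component, 1: μ=10.5, E[X²]=112.875; 2: μ=11.4, E[X²]=132.696; 3: μ=4.5, E[X²]=24.75.
E[X] = 0.333333·10.5 + 0.333333·11.4 + 0.333333·4.5 = 8.8.
E[X²] = 0.333333·112.875 + 0.333333·132.696 + 0.333333·24.75 = 90.107.
Var(X) = E[X²] − (E[X])² = 90.107 − 77.44 = 12.667.
SD(X) = √12.667 = 3.55907.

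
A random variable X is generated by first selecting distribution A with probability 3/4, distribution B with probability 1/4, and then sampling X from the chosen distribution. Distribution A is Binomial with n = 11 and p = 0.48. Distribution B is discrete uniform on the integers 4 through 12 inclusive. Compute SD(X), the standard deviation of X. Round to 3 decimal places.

Per component, A: μ=5.28, E[X²]=30.624; B: μ=8, E[X²]=70.6667.
E[X] = 0.75·5.28 + 0.25·8 = 5.96.
E[X²] = 0.75·30.624 + 0.25·70.6667 = 40.6347.
Var(X) = E[X²] − (E[X])² = 40.6347 − 35.5216 = 5.11307.
SD(X) = √5.11307 = 2.26121.

2.261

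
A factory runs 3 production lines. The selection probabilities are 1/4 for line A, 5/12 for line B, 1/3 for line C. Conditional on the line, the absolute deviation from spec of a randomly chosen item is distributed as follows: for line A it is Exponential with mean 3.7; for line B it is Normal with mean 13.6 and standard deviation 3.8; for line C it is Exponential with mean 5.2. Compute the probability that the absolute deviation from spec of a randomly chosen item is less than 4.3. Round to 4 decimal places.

Conditional on each line, P(X < 4.3): A: 0.687191; B: 0.00719518; C: 0.562607.
By total probability, P(X < 4.3) = 0.25·0.687191 + 0.416667·0.00719518 + 0.333333·0.562607 = 0.362331.

0.3623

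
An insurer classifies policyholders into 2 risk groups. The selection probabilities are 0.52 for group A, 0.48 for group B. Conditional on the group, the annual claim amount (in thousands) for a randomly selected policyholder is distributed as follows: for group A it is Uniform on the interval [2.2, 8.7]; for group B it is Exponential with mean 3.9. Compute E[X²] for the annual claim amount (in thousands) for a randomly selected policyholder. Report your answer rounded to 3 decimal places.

For each component E[X²] = Var + (mean)², giving A: 33.2233; B: 30.42.
Overall E[X²] = 0.52·33.2233 + 0.48·30.42 = 31.8777.

31.878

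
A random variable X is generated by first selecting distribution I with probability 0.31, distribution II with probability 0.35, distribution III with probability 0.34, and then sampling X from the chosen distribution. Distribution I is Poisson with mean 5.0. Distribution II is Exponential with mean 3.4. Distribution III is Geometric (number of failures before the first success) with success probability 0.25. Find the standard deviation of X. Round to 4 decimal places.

Per component, I: μ=5, E[X²]=30; II: μ=3.4, E[X²]=23.12; III: μ=3, E[X²]=21.
E[X] = 0.31·5 + 0.35·3.4 + 0.34·3 = 3.76.
E[X²] = 0.31·30 + 0.35·23.12 + 0.34·21 = 24.532.
Var(X) = E[X²] − (E[X])² = 24.532 − 14.1376 = 10.3944.
SD(X) = √10.3944 = 3.22403.

3.2240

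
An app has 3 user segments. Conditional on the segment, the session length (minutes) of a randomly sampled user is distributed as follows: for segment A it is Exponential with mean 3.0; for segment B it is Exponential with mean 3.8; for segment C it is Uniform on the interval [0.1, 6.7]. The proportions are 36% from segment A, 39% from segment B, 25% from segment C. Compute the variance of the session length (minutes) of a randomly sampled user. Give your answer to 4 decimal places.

9.8990

Per component, A: μ=3, E[X²]=18; B: μ=3.8, E[X²]=28.88; C: μ=3.4, E[X²]=15.19.
E[X] = 0.36·3 + 0.39·3.8 + 0.25·3.4 = 3.412.
E[X²] = 0.36·18 + 0.39·28.88 + 0.25·15.19 = 21.5407.
Var(X) = E[X²] − (E[X])² = 21.5407 − 11.6417 = 9.89896.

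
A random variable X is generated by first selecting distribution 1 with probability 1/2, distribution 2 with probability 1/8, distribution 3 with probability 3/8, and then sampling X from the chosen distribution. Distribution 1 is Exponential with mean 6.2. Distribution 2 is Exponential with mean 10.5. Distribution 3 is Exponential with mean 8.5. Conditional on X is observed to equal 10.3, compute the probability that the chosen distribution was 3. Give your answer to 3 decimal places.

Likelihoods f(10.3 | ·): 1: 0.030628; 2: 0.0357099; 3: 0.0350202.
Posterior ∝ prior × likelihood. Numerator for 3: 0.375·0.0350202 = 0.0131326.
Normalizing constant: 0.5·0.030628 + 0.125·0.0357099 + 0.375·0.0350202 = 0.0329103.
P(3 | observation) = 0.0131326 / 0.0329103 = 0.399041.

0.399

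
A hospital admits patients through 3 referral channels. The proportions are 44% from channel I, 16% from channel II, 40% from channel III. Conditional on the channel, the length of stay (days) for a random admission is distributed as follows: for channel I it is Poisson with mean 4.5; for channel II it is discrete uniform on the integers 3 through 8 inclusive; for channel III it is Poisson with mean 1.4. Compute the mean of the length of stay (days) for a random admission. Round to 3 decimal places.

Component means — I: 4.5; II: 5.5; III: 1.4.
E[X] = 0.44·4.5 + 0.16·5.5 + 0.4·1.4 = 3.42.

3.420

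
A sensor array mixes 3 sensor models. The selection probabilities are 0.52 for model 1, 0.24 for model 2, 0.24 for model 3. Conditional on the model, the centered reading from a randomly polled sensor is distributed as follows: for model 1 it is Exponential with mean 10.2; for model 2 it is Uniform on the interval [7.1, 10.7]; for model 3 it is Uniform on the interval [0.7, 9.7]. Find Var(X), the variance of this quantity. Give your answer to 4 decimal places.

Per component, 1: μ=10.2, E[X²]=208.08; 2: μ=8.9, E[X²]=80.29; 3: μ=5.2, E[X²]=33.79.
E[X] = 0.52·10.2 + 0.24·8.9 + 0.24·5.2 = 8.688.
E[X²] = 0.52·208.08 + 0.24·80.29 + 0.24·33.79 = 135.581.
Var(X) = E[X²] − (E[X])² = 135.581 − 75.4813 = 60.0995.

60.0995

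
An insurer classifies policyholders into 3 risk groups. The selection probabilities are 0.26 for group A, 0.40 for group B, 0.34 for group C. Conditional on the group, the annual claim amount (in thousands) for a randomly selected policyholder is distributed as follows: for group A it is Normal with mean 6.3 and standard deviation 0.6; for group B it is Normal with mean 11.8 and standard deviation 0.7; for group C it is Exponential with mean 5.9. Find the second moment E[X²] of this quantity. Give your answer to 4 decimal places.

For each component E[X²] = Var + (mean)², giving A: 40.05; B: 139.73; C: 69.62.
Overall E[X²] = 0.26·40.05 + 0.4·139.73 + 0.34·69.62 = 89.9758.

89.9758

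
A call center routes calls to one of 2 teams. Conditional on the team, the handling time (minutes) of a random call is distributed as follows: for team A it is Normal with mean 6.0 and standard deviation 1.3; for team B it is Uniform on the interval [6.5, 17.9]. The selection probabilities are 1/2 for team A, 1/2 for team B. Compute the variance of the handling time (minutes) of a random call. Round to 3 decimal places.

15.870

Per component, A: μ=6, E[X²]=37.69; B: μ=12.2, E[X²]=159.67.
E[X] = 0.5·6 + 0.5·12.2 = 9.1.
E[X²] = 0.5·37.69 + 0.5·159.67 = 98.68.
Var(X) = E[X²] − (E[X])² = 98.68 − 82.81 = 15.87.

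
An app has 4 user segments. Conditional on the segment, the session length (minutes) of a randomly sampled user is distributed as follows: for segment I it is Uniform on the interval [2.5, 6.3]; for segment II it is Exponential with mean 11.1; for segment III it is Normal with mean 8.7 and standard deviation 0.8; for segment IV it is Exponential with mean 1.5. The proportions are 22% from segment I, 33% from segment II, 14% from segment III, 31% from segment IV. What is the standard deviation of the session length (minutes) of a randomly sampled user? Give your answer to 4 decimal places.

Per component, I: μ=4.4, E[X²]=20.5633; II: μ=11.1, E[X²]=246.42; III: μ=8.7, E[X²]=76.33; IV: μ=1.5, E[X²]=4.5.
E[X] = 0.22·4.4 + 0.33·11.1 + 0.14·8.7 + 0.31·1.5 = 6.314.
E[X²] = 0.22·20.5633 + 0.33·246.42 + 0.14·76.33 + 0.31·4.5 = 97.9237.
Var(X) = E[X²] − (E[X])² = 97.9237 − 39.8666 = 58.0571.
SD(X) = √58.0571 = 7.61952.

7.6195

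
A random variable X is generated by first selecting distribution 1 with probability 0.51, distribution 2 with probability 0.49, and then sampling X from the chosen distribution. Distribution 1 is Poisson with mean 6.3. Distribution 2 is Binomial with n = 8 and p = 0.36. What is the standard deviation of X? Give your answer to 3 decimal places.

2.653

Per component, 1: μ=6.3, E[X²]=45.99; 2: μ=2.88, E[X²]=10.1376.
E[X] = 0.51·6.3 + 0.49·2.88 = 4.6242.
E[X²] = 0.51·45.99 + 0.49·10.1376 = 28.4223.
Var(X) = E[X²] − (E[X])² = 28.4223 − 21.3832 = 7.0391.
SD(X) = √7.0391 = 2.65313.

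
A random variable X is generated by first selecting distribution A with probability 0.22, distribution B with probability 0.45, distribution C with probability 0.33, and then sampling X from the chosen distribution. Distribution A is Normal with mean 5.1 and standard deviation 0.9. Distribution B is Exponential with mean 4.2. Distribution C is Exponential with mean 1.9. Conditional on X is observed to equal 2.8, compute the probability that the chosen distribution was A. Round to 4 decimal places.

0.0378

Likelihoods f(2.8 | ·): A: 0.0169242; B: 0.122242; C: 0.120568.
Posterior ∝ prior × likelihood. Numerator for A: 0.22·0.0169242 = 0.00372333.
Normalizing constant: 0.22·0.0169242 + 0.45·0.122242 + 0.33·0.120568 = 0.0985199.
P(A | observation) = 0.00372333 / 0.0985199 = 0.0377926.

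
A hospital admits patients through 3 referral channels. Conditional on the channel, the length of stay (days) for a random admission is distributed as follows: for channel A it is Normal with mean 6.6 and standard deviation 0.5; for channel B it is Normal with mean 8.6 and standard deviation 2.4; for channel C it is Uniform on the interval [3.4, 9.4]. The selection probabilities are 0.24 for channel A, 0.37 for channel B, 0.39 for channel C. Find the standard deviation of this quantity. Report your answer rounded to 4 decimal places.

2.1020

Per component, A: μ=6.6, E[X²]=43.81; B: μ=8.6, E[X²]=79.72; C: μ=6.4, E[X²]=43.96.
E[X] = 0.24·6.6 + 0.37·8.6 + 0.39·6.4 = 7.262.
E[X²] = 0.24·43.81 + 0.37·79.72 + 0.39·43.96 = 57.1552.
Var(X) = E[X²] − (E[X])² = 57.1552 − 52.7366 = 4.41856.
SD(X) = √4.41856 = 2.10204.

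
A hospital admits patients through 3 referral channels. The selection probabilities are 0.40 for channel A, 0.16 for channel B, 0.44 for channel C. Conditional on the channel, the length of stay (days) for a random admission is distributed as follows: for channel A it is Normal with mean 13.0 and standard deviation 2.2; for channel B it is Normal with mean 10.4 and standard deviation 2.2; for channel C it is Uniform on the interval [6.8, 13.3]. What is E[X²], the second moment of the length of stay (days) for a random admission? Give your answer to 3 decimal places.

For each component E[X²] = Var + (mean)², giving A: 173.84; B: 113; C: 104.523.
Overall E[X²] = 0.4·173.84 + 0.16·113 + 0.44·104.523 = 133.606.

133.606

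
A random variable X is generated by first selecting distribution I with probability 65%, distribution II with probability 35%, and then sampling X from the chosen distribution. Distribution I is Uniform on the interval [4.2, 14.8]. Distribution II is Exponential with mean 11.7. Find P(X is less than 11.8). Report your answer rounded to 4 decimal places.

Conditional on each component, P(X < 11.8): I: 0.716981; II: 0.635251.
By total probability, P(X < 11.8) = 0.65·0.716981 + 0.35·0.635251 = 0.688376.

0.6884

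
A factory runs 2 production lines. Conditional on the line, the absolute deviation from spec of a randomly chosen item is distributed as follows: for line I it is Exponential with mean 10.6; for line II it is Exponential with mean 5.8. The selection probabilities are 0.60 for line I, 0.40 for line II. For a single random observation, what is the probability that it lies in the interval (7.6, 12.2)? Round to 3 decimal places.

0.162

Conditional on each line, P(7.6 < X < 12.2): I: 0.171886; II: 0.147692.
By total probability, P(7.6 < X < 12.2) = 0.6·0.171886 + 0.4·0.147692 = 0.162208.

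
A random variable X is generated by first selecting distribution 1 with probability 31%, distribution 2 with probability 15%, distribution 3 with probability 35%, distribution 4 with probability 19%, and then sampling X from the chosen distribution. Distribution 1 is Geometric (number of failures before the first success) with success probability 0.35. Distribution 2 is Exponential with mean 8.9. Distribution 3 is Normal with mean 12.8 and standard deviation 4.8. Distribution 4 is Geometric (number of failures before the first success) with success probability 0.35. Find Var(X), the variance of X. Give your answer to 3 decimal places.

48.073

Per component, 1: μ=1.85714, E[X²]=8.7551; 2: μ=8.9, E[X²]=158.42; 3: μ=12.8, E[X²]=186.88; 4: μ=1.85714, E[X²]=8.7551.
E[X] = 0.31·1.85714 + 0.15·8.9 + 0.35·12.8 + 0.19·1.85714 = 6.74357.
E[X²] = 0.31·8.7551 + 0.15·158.42 + 0.35·186.88 + 0.19·8.7551 = 93.5486.
Var(X) = E[X²] − (E[X])² = 93.5486 − 45.4758 = 48.0728.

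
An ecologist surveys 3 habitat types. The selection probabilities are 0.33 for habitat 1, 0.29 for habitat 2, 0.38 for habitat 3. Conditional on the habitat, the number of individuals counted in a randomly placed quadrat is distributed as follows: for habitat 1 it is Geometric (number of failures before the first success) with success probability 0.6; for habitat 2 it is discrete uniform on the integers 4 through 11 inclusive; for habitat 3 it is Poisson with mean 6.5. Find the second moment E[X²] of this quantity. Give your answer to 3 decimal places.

For each component E[X²] = Var + (mean)², giving 1: 1.55556; 2: 61.5; 3: 48.75.
Overall E[X²] = 0.33·1.55556 + 0.29·61.5 + 0.38·48.75 = 36.8733.

36.873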